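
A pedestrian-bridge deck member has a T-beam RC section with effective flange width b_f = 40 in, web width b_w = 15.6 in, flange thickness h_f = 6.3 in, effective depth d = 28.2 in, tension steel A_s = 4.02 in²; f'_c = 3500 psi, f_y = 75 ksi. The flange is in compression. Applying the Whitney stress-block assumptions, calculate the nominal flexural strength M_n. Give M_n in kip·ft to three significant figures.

M_n ≈ 677 kip·ft

Tension: T = A_s f_y = 4.02 × 75 = 301.5 kips.
Try a within the flange: a = T/(0.85 f'_c b_f) = 301.5/(0.85 × 3.5 × 40) = 2.534 in.
Since a = 2.534 ≤ h_f = 6.3 in, the stress block lies entirely in the flange; analyse as a rectangular beam of width b_f.
M_n = T(d − a/2) = 301.5 × (28.2 − 1.267) = 8120.3 kip·in.
M_n = 8120.3/12 = 676.69 kip·ft.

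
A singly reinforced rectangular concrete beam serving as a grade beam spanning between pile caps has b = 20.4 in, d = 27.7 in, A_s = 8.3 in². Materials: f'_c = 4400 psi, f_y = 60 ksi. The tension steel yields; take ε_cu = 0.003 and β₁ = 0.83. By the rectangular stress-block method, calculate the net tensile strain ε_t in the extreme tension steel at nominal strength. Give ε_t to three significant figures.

ε_t ≈ 0.00757

a = A_s f_y/(0.85 f'_c b) = 6.527 in.
β₁ = 0.83, so c = a/β₁ = 6.527/0.83 = 7.864 in.
From the linear strain diagram with ε_cu = 0.003: ε_t = 0.003 (d − c)/c = 0.003 × (27.7 − 7.864)/7.864 = 0.00757.
Since ε_t ≥ 0.005, the section is tension-controlled.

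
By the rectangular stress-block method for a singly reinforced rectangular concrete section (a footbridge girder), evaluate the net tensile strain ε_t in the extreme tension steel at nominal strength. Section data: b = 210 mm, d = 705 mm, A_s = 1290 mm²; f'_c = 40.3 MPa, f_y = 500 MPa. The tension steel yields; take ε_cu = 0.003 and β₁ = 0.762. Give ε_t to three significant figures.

ε_t ≈ 0.0150

a = A_s f_y/(0.85 f'_c b) = 89.66 mm.
β₁ = 0.762, so c = a/β₁ = 89.66/0.762 = 117.66 mm.
From the linear strain diagram with ε_cu = 0.003: ε_t = 0.003 (d − c)/c = 0.003 × (705 − 117.66)/117.66 = 0.0150.
Since ε_t ≥ 0.005, the section is tension-controlled.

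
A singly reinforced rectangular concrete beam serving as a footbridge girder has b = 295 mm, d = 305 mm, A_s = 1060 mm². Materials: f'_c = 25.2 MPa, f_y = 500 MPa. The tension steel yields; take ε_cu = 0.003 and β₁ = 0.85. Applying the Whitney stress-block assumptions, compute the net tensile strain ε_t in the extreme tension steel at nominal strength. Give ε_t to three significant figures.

ε_t ≈ 0.00627

a = A_s f_y/(0.85 f'_c b) = 83.88 mm.
β₁ = 0.85, so c = a/β₁ = 83.88/0.85 = 98.68 mm.
From the linear strain diagram with ε_cu = 0.003: ε_t = 0.003 (d − c)/c = 0.003 × (305 − 98.68)/98.68 = 0.00627.
Since ε_t ≥ 0.005, the section is tension-controlled.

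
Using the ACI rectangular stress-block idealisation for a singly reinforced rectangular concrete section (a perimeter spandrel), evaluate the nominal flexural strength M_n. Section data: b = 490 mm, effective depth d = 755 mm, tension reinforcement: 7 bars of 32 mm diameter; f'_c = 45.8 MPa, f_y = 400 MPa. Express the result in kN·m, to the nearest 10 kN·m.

M_n ≈ 1570 kN·m

A_s = 7 × 804 = 5628 mm².
T = A_s f_y = 5628 × 400 = 2251200 N = 2251.2 kN.
From C = T: a = T/(0.85 f'_c b) = 2251200/(0.85 × 45.8 × 490) = 118.01 mm.
M_n = T(d − a/2) = 2251.2 kN × (755 − 59.005) mm = 1566.82 kN·m.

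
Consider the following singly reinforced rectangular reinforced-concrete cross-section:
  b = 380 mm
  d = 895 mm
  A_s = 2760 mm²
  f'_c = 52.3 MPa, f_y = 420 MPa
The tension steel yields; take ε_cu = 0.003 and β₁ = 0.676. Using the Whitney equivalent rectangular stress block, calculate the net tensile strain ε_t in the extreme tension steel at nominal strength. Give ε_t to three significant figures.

ε_t ≈ 0.0235

a = A_s f_y/(0.85 f'_c b) = 68.62 mm.
β₁ = 0.676, so c = a/β₁ = 68.62/0.676 = 101.51 mm.
From the linear strain diagram with ε_cu = 0.003: ε_t = 0.003 (d − c)/c = 0.003 × (895 − 101.51)/101.51 = 0.0235.
Since ε_t ≥ 0.005, the section is tension-controlled.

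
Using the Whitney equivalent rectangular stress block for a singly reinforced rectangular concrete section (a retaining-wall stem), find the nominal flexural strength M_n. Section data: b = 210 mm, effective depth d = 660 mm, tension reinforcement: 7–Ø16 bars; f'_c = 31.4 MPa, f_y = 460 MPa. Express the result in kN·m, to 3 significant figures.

A_s = 7 × 201 = 1407 mm².
T = A_s f_y = 1407 × 460 = 647220 N = 647.22 kN.
From C = T: a = T/(0.85 f'_c b) = 647220/(0.85 × 31.4 × 210) = 115.47 mm.
M_n = T(d − a/2) = 647.22 kN × (660 − 57.735) mm = 389.80 kN·m.

M_n ≈ 390 kN·m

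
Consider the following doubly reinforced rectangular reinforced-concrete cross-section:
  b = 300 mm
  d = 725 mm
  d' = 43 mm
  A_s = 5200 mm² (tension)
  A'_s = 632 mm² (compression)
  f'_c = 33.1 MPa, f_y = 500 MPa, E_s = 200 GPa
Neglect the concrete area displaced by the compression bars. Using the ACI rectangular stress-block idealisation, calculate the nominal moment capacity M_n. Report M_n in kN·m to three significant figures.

Assume both tension and compression steel yield.
Net tension couple steel: A_s − A'_s = 4568 mm².
a = (A_s − A'_s) f_y / (0.85 f'_c b) = 2284000/(0.85 × 33.1 × 300) = 270.60 mm.
c = a/β₁ = 270.60/0.814 = 332.43 mm; ε'_s = 0.003(c − d')/c = 0.0026 ≥ f_y/E_s = 0.0025, so compression steel does yield.
M_n = (A_s − A'_s) f_y (d − a/2) + A'_s f_y (d − d') = [2284000 × (725 − 135.3) + 316000 × (725 − 43)] × 10⁻⁶ = 1346.87 + 215.51 = 1562.38 kN·m.

M_n ≈ 1560 kN·m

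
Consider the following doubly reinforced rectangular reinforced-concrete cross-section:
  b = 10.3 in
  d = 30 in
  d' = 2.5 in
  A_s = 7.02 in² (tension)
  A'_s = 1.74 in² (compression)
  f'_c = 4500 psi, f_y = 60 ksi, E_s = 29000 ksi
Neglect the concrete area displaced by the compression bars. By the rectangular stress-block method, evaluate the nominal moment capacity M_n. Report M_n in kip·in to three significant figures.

Assume both steels yield.
a = (A_s − A'_s) f_y/(0.85 f'_c b) = (7.02 − 1.74) × 60/(0.85 × 4.5 × 10.3) = 8.041 in.
c = a/β₁ = 8.041/0.825 = 9.747 in; ε'_s = 0.003(c − d')/c = 0.0022 ≥ ε_y = 0.0021, so the compression steel yields.
M_n = (A_s − A'_s) f_y (d − a/2) + A'_s f_y (d − d') = 316.8 × (30 − 4.0205) + 104.4 × (30 − 2.5) = 8230.3 + 2871.0 = 11101.3 kip·in.

M_n ≈ 11100 kip·in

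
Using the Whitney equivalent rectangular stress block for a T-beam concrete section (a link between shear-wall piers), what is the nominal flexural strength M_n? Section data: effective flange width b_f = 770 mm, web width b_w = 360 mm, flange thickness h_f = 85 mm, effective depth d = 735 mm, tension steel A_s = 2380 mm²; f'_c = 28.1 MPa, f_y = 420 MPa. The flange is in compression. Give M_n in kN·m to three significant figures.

M_n ≈ 708 kN·m

Tension: T = A_s f_y = 2380 × 420 = 999600 N.
Try a within the flange: a = T/(0.85 f'_c b_f) = 999600/(0.85 × 28.1 × 770) = 54.35 mm.
Since a = 54.35 ≤ h_f = 85 mm, the stress block lies entirely in the flange; analyse as a rectangular beam of width b_f.
M_n = T(d − a/2) = 999600 × (735 − 27.175) = 707.54 × 10⁶ N·mm.
M_n = 707.54 kN·m.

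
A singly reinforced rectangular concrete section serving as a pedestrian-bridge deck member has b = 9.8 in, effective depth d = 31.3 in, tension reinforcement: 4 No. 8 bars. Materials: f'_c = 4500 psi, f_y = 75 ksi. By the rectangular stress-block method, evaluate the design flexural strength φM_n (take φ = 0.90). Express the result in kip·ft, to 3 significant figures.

φM_n ≈ 500 kip·ft

A_s = 4 × 0.79 = 3.16 in².
T = A_s f_y = 3.16 × 75 = 237 kips.
a = T/(0.85 f'_c b) = 237/(0.85 × 4.5 × 9.8) = 6.323 in.
M_n = T(d − a/2) = 237 × (31.3 − 3.1615) = 6668.8 kip·in = 6668.8/12 = 555.73 kip·ft.
φM_n = 0.90 × 555.73 = 500.16 kip·ft.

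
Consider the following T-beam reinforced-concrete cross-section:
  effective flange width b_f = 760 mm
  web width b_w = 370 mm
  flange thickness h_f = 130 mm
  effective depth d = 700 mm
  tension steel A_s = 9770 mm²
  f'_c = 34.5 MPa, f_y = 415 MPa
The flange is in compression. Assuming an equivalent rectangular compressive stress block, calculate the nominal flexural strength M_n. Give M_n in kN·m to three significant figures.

M_n ≈ 2440 kN·m

Tension: T = A_s f_y = 9770 × 415 = 4054550 N.
Try a within the flange: a = T/(0.85 f'_c b_f) = 4054550/(0.85 × 34.5 × 760) = 181.92 mm.
a = 181.92 > h_f = 130 mm: the block extends into the web. Split into flange-overhang and web parts.
C_f = 0.85 f'_c (b_f − b_w) h_f = 0.85 × 34.5 × (760 − 370) × 130 = 1486778 N.
Remaining web compression depth: a_w = (T − C_f)/(0.85 f'_c b_w) = (4054550 − 1486778)/(0.85 × 34.5 × 370) = 236.66 mm.
M_n = C_f(d − h_f/2) + (T − C_f)(d − a_w/2) = 1486778 × (700 − 65) + 2567772 × (700 − 118.33) = 944.10 + 1493.60 = 2437.70 × 10⁶ N·mm.
M_n = 2437.70 kN·m.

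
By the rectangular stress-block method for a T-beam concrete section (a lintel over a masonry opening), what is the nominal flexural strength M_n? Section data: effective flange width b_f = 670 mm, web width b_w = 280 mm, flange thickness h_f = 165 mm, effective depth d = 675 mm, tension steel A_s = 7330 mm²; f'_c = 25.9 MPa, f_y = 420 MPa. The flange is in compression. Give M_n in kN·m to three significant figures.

Tension: T = A_s f_y = 7330 × 420 = 3078600 N.
Try a within the flange: a = T/(0.85 f'_c b_f) = 3078600/(0.85 × 25.9 × 670) = 208.72 mm.
a = 208.72 > h_f = 165 mm: the block extends into the web. Split into flange-overhang and web parts.
C_f = 0.85 f'_c (b_f − b_w) h_f = 0.85 × 25.9 × (670 − 280) × 165 = 1416665 N.
Remaining web compression depth: a_w = (T − C_f)/(0.85 f'_c b_w) = (3078600 − 1416665)/(0.85 × 25.9 × 280) = 269.61 mm.
M_n = C_f(d − h_f/2) + (T − C_f)(d − a_w/2) = 1416665 × (675 − 82.5) + 1661935 × (675 − 134.805) = 839.37 + 897.77 = 1737.14 × 10⁶ N·mm.
M_n = 1737.14 kN·m.

M_n ≈ 1740 kN·m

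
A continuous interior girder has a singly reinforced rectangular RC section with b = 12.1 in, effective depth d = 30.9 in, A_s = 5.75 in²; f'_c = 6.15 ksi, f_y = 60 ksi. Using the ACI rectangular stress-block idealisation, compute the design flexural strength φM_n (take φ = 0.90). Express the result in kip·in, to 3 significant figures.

φM_n ≈ 8750 kip·in

T = A_s f_y = 5.75 × 60 = 345 kips.
a = T/(0.85 f'_c b) = 345/(0.85 × 6.15 × 12.1) = 5.454 in.
M_n = T(d − a/2) = 345 × (30.9 − 2.727) = 9719.7 kip·in.
φM_n = 0.90 × 9719.7 = 8747.7 kip·in.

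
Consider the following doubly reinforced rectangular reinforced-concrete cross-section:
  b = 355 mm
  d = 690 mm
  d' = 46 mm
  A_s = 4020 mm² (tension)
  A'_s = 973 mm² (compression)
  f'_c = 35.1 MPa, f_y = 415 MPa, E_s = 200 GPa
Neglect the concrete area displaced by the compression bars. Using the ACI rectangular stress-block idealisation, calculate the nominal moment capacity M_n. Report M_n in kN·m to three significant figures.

M_n ≈ 1060 kN·m

Assume both tension and compression steel yield.
Net tension couple steel: A_s − A'_s = 3047 mm².
a = (A_s − A'_s) f_y / (0.85 f'_c b) = 1264505/(0.85 × 35.1 × 355) = 119.39 mm.
c = a/β₁ = 119.39/0.799 = 149.42 mm; ε'_s = 0.003(c − d')/c = 0.0021 ≥ f_y/E_s = 0.0021, so compression steel does yield.
M_n = (A_s − A'_s) f_y (d − a/2) + A'_s f_y (d − d') = [1264505 × (690 − 59.695) + 403795 × (690 − 46)] × 10⁻⁶ = 797.02 + 260.04 = 1057.06 kN·m.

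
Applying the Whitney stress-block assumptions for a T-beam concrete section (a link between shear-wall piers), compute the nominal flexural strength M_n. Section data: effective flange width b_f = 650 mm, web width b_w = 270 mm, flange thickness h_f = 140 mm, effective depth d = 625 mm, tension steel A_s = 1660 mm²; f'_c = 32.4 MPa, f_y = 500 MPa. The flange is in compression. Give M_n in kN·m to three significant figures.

M_n ≈ 500 kN·m

Tension: T = A_s f_y = 1660 × 500 = 830000 N.
Try a within the flange: a = T/(0.85 f'_c b_f) = 830000/(0.85 × 32.4 × 650) = 46.37 mm.
Since a = 46.37 ≤ h_f = 140 mm, the stress block lies entirely in the flange; analyse as a rectangular beam of width b_f.
M_n = T(d − a/2) = 830000 × (625 − 23.185) = 499.51 × 10⁶ N·mm.
M_n = 499.51 kN·m.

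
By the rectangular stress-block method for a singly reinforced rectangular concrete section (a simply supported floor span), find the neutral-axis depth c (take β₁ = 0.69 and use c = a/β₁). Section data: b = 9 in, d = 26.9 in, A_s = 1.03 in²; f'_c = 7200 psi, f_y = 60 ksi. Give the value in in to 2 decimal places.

c ≈ 1.63 in

T = A_s f_y = 1.03 × 60 = 61.8 kips.
a = T/(0.85 f'_c b) = 61.8/(0.85 × 7.2 × 9) = 1.1220 in.
With β₁ = 0.69, c = a/β₁ = 1.1220/0.69 = 1.63 in.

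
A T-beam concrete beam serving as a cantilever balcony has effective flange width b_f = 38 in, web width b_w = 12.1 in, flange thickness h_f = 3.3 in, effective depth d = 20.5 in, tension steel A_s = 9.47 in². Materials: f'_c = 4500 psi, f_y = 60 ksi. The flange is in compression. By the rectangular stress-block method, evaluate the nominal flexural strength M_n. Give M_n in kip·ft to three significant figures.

M_n ≈ 873 kip·ft

Tension: T = A_s f_y = 9.47 × 60 = 568.2 kips.
Try a within the flange: a = T/(0.85 f'_c b_f) = 568.2/(0.85 × 4.5 × 38) = 3.909 in.
a = 3.909 > h_f = 3.3 in: the block extends into the web. Split into flange-overhang and web parts.
C_f = 0.85 f'_c (b_f − b_w) h_f = 0.85 × 4.5 × (38 − 12.1) × 3.3 = 326.9 kips.
Remaining web compression depth: a_w = (T − C_f)/(0.85 f'_c b_w) = (568.2 − 326.9)/(0.85 × 4.5 × 12.1) = 5.214 in.
M_n = C_f(d − h_f/2) + (T − C_f)(d − a_w/2) = 326.9 × (20.5 − 1.65) + 241.3 × (20.5 − 2.607) = 6162.1 + 4317.6 = 10479.7 kip·in.
M_n = 10479.7/12 = 873.31 kip·ft.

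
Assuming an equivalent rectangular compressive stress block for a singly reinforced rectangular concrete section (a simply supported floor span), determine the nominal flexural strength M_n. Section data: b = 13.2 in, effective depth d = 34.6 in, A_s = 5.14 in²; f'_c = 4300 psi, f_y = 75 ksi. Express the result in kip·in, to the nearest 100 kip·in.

M_n ≈ 11800 kip·in

T = A_s f_y = 5.14 × 75 = 385.5 kips.
a = T/(0.85 f'_c b) = 385.5/(0.85 × 4.3 × 13.2) = 7.990 in.
M_n = T(d − a/2) = 385.5 × (34.6 − 3.995) = 11798.2 kip·in.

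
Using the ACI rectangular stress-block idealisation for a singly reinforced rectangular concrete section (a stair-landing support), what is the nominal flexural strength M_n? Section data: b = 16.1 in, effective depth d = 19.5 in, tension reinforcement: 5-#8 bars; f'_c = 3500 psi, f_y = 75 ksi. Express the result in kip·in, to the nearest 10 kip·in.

A_s = 5 × 0.79 = 3.95 in².
T = A_s f_y = 3.95 × 75 = 296.25 kips.
a = T/(0.85 f'_c b) = 296.25/(0.85 × 3.5 × 16.1) = 6.185 in.
M_n = T(d − a/2) = 296.25 × (19.5 − 3.0925) = 4860.7 kip·in.

M_n ≈ 4860 kip·in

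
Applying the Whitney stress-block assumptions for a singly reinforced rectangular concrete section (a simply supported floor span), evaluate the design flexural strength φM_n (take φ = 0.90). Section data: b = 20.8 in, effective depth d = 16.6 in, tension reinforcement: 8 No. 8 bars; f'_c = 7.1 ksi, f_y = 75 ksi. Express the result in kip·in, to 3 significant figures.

A_s = 8 × 0.79 = 6.32 in².
T = A_s f_y = 6.32 × 75 = 474 kips.
a = T/(0.85 f'_c b) = 474/(0.85 × 7.1 × 20.8) = 3.776 in.
M_n = T(d − a/2) = 474 × (16.6 − 1.888) = 6973.5 kip·in.
φM_n = 0.90 × 6973.5 = 6276.2 kip·in.

φM_n ≈ 6280 kip·in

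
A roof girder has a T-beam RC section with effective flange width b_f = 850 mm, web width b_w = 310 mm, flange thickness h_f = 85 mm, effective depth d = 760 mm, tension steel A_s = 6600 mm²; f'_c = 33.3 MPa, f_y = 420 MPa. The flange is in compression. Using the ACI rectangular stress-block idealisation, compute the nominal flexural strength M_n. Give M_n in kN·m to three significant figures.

Tension: T = A_s f_y = 6600 × 420 = 2772000 N.
Try a within the flange: a = T/(0.85 f'_c b_f) = 2772000/(0.85 × 33.3 × 850) = 115.22 mm.
a = 115.22 > h_f = 85 mm: the block extends into the web. Split into flange-overhang and web parts.
C_f = 0.85 f'_c (b_f − b_w) h_f = 0.85 × 33.3 × (850 − 310) × 85 = 1299200 N.
Remaining web compression depth: a_w = (T − C_f)/(0.85 f'_c b_w) = (2772000 − 1299200)/(0.85 × 33.3 × 310) = 167.85 mm.
M_n = C_f(d − h_f/2) + (T − C_f)(d − a_w/2) = 1299200 × (760 − 42.5) + 1472800 × (760 − 83.925) = 932.18 + 995.72 = 1927.90 × 10⁶ N·mm.
M_n = 1927.90 kN·m.

M_n ≈ 1930 kN·m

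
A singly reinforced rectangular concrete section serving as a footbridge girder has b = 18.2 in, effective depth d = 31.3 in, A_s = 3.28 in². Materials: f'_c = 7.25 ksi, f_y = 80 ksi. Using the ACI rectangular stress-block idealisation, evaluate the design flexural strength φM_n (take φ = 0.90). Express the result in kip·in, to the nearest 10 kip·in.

φM_n ≈ 7120 kip·in

T = A_s f_y = 3.28 × 80 = 262.4 kips.
a = T/(0.85 f'_c b) = 262.4/(0.85 × 7.25 × 18.2) = 2.340 in.
M_n = T(d − a/2) = 262.4 × (31.3 − 1.17) = 7906.1 kip·in.
φM_n = 0.90 × 7906.1 = 7115.5 kip·in.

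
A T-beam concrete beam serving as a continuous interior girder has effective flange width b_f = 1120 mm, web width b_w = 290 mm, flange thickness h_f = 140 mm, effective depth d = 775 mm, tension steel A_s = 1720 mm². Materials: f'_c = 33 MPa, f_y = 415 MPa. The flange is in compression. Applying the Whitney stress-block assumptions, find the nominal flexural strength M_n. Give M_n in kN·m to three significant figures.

M_n ≈ 545 kN·m

Tension: T = A_s f_y = 1720 × 415 = 713800 N.
Try a within the flange: a = T/(0.85 f'_c b_f) = 713800/(0.85 × 33 × 1120) = 22.72 mm.
Since a = 22.72 ≤ h_f = 140 mm, the stress block lies entirely in the flange; analyse as a rectangular beam of width b_f.
M_n = T(d − a/2) = 713800 × (775 − 11.36) = 545.09 × 10⁶ N·mm.
M_n = 545.09 kN·m.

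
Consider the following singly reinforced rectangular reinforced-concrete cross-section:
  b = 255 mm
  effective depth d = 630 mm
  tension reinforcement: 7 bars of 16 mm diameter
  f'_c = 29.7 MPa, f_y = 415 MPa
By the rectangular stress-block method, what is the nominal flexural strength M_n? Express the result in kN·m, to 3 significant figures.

M_n ≈ 341 kN·m

A_s = 7 × 201 = 1407 mm².
T = A_s f_y = 1407 × 415 = 583905 N = 583.905 kN.
From C = T: a = T/(0.85 f'_c b) = 583905/(0.85 × 29.7 × 255) = 90.70 mm.
M_n = T(d − a/2) = 583.905 kN × (630 − 45.35) mm = 341.38 kN·m.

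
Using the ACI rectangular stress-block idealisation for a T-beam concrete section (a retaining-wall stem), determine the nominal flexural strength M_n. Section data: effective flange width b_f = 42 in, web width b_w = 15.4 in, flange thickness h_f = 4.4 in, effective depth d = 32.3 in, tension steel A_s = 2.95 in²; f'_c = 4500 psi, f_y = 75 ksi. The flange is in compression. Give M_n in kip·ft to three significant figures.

Tension: T = A_s f_y = 2.95 × 75 = 221.25 kips.
Try a within the flange: a = T/(0.85 f'_c b_f) = 221.25/(0.85 × 4.5 × 42) = 1.377 in.
Since a = 1.377 ≤ h_f = 4.4 in, the stress block lies entirely in the flange; analyse as a rectangular beam of width b_f.
M_n = T(d − a/2) = 221.25 × (32.3 − 0.6885) = 6994.0 kip·in.
M_n = 6994.0/12 = 582.83 kip·ft.

M_n ≈ 583 kip·ft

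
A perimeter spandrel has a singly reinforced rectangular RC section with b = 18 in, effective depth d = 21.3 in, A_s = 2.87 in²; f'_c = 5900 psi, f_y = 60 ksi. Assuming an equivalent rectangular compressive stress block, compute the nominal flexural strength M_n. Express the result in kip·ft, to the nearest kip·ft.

M_n ≈ 292 kip·ft

T = A_s f_y = 2.87 × 60 = 172.2 kips.
a = T/(0.85 f'_c b) = 172.2/(0.85 × 5.9 × 18) = 1.908 in.
M_n = T(d − a/2) = 172.2 × (21.3 − 0.954) = 3503.6 kip·in = 3503.6/12 = 291.97 kip·ft.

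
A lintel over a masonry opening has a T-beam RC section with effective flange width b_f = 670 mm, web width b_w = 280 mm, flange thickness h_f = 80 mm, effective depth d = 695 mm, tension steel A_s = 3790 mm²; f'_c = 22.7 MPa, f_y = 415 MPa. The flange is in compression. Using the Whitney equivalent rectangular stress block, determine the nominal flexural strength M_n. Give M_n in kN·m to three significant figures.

M_n ≈ 982 kN·m

Tension: T = A_s f_y = 3790 × 415 = 1572850 N.
Try a within the flange: a = T/(0.85 f'_c b_f) = 1572850/(0.85 × 22.7 × 670) = 121.67 mm.
a = 121.67 > h_f = 80 mm: the block extends into the web. Split into flange-overhang and web parts.
C_f = 0.85 f'_c (b_f − b_w) h_f = 0.85 × 22.7 × (670 − 280) × 80 = 602004 N.
Remaining web compression depth: a_w = (T − C_f)/(0.85 f'_c b_w) = (1572850 − 602004)/(0.85 × 22.7 × 280) = 179.70 mm.
M_n = C_f(d − h_f/2) + (T − C_f)(d − a_w/2) = 602004 × (695 − 40) + 970846 × (695 − 89.85) = 394.31 + 587.51 = 981.82 × 10⁶ N·mm.
M_n = 981.82 kN·m.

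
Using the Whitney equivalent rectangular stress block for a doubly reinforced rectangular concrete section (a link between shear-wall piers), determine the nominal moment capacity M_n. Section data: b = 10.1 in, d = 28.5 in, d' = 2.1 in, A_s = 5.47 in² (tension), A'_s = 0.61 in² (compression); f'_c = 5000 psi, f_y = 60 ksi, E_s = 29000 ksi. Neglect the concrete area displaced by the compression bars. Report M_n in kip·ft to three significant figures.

Assume both steels yield.
a = (A_s − A'_s) f_y/(0.85 f'_c b) = (5.47 − 0.61) × 60/(0.85 × 5 × 10.1) = 6.793 in.
c = a/β₁ = 6.793/0.8 = 8.491 in; ε'_s = 0.003(c − d')/c = 0.0023 ≥ ε_y = 0.0021, so the compression steel yields.
M_n = (A_s − A'_s) f_y (d − a/2) + A'_s f_y (d − d') = 291.6 × (28.5 − 3.3965) + 36.6 × (28.5 − 2.1) = 7320.2 + 966.2 = 8286.4 kip·in = 8286.4/12 = 690.53 kip·ft.

M_n ≈ 691 kip·ft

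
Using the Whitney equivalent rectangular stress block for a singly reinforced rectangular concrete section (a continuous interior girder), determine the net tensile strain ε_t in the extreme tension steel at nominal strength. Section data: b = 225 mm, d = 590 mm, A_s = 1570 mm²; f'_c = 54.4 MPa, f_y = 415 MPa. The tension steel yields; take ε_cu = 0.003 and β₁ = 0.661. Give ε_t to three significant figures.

ε_t ≈ 0.0157

a = A_s f_y/(0.85 f'_c b) = 62.62 mm.
β₁ = 0.661, so c = a/β₁ = 62.62/0.661 = 94.74 mm.
From the linear strain diagram with ε_cu = 0.003: ε_t = 0.003 (d − c)/c = 0.003 × (590 − 94.74)/94.74 = 0.0157.
Since ε_t ≥ 0.005, the section is tension-controlled.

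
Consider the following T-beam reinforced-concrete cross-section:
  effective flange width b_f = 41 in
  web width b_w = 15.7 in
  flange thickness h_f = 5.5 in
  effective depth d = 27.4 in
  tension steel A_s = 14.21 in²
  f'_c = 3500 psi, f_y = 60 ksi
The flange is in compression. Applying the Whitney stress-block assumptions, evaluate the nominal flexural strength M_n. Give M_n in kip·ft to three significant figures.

Tension: T = A_s f_y = 14.21 × 60 = 852.6 kips.
Try a within the flange: a = T/(0.85 f'_c b_f) = 852.6/(0.85 × 3.5 × 41) = 6.990 in.
a = 6.990 > h_f = 5.5 in: the block extends into the web. Split into flange-overhang and web parts.
C_f = 0.85 f'_c (b_f − b_w) h_f = 0.85 × 3.5 × (41 − 15.7) × 5.5 = 414.0 kips.
Remaining web compression depth: a_w = (T − C_f)/(0.85 f'_c b_w) = (852.6 − 414.0)/(0.85 × 3.5 × 15.7) = 9.390 in.
M_n = C_f(d − h_f/2) + (T − C_f)(d − a_w/2) = 414.0 × (27.4 − 2.75) + 438.6 × (27.4 − 4.695) = 10205.1 + 9958.4 = 20163.5 kip·in.
M_n = 20163.5/12 = 1680.29 kip·ft.

M_n ≈ 1680 kip·ft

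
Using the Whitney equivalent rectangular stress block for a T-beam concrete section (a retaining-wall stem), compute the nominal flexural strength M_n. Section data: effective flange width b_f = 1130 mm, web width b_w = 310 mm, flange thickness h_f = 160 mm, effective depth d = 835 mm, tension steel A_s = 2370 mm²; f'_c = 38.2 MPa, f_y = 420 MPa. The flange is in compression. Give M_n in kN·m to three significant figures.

M_n ≈ 818 kN·m

Tension: T = A_s f_y = 2370 × 420 = 995400 N.
Try a within the flange: a = T/(0.85 f'_c b_f) = 995400/(0.85 × 38.2 × 1130) = 27.13 mm.
Since a = 27.13 ≤ h_f = 160 mm, the stress block lies entirely in the flange; analyse as a rectangular beam of width b_f.
M_n = T(d − a/2) = 995400 × (835 − 13.565) = 817.66 × 10⁶ N·mm.
M_n = 817.66 kN·m.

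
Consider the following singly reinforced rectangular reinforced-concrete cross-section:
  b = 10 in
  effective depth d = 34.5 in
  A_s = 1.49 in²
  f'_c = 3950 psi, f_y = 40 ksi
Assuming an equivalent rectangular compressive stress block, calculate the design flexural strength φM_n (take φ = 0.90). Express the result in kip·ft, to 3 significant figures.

φM_n ≈ 150 kip·ft

T = A_s f_y = 1.49 × 40 = 59.6 kips.
a = T/(0.85 f'_c b) = 59.6/(0.85 × 3.95 × 10) = 1.775 in.
M_n = T(d − a/2) = 59.6 × (34.5 − 0.8875) = 2003.3 kip·in = 2003.3/12 = 166.94 kip·ft.
φM_n = 0.90 × 166.94 = 150.25 kip·ft.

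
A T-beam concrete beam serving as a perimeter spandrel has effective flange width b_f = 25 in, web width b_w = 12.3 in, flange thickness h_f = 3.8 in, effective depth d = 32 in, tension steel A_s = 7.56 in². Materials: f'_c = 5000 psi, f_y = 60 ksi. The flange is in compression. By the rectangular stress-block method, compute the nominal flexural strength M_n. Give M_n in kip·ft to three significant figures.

M_n ≈ 1130 kip·ft

Tension: T = A_s f_y = 7.56 × 60 = 453.6 kips.
Try a within the flange: a = T/(0.85 f'_c b_f) = 453.6/(0.85 × 5 × 25) = 4.269 in.
a = 4.269 > h_f = 3.8 in: the block extends into the web. Split into flange-overhang and web parts.
C_f = 0.85 f'_c (b_f − b_w) h_f = 0.85 × 5 × (25 − 12.3) × 3.8 = 205.1 kips.
Remaining web compression depth: a_w = (T − C_f)/(0.85 f'_c b_w) = (453.6 − 205.1)/(0.85 × 5 × 12.3) = 4.754 in.
M_n = C_f(d − h_f/2) + (T − C_f)(d − a_w/2) = 205.1 × (32 − 1.9) + 248.5 × (32 − 2.377) = 6173.5 + 7361.3 = 13534.8 kip·in.
M_n = 13534.8/12 = 1127.90 kip·ft.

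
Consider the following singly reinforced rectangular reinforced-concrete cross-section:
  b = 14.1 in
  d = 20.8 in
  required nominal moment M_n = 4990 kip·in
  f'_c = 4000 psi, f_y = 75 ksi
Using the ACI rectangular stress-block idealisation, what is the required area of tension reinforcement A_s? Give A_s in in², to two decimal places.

A_s ≈ 3.72 in²

From M_n = 0.85 f'_c a b (d − a/2):
a = d − √(d² − 2M_n/(0.85 f'_c b)) = 20.8 − √(20.8² − 2 × 4990/(0.85 × 4 × 14.1)) = 5.818 in.
A_s = 0.85 f'_c a b / f_y = 0.85 × 4 × 5.818 × 14.1 / 75 = 3.719 in².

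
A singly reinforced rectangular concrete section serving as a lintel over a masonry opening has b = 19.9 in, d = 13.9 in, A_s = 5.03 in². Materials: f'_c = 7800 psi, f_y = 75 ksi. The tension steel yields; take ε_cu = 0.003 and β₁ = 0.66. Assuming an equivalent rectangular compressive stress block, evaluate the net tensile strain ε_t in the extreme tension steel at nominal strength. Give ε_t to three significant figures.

a = A_s f_y/(0.85 f'_c b) = 2.859 in.
β₁ = 0.66, so c = a/β₁ = 2.859/0.66 = 4.332 in.
From the linear strain diagram with ε_cu = 0.003: ε_t = 0.003 (d − c)/c = 0.003 × (13.9 − 4.332)/4.332 = 0.00663.
Since ε_t ≥ 0.005, the section is tension-controlled.

ε_t ≈ 0.00663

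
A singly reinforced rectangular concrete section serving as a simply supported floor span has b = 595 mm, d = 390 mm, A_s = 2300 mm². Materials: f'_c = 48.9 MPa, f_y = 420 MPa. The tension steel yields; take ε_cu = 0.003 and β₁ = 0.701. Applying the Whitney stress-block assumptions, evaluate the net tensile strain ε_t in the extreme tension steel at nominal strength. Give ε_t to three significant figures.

ε_t ≈ 0.0180

a = A_s f_y/(0.85 f'_c b) = 39.06 mm.
β₁ = 0.701, so c = a/β₁ = 39.06/0.701 = 55.72 mm.
From the linear strain diagram with ε_cu = 0.003: ε_t = 0.003 (d − c)/c = 0.003 × (390 − 55.72)/55.72 = 0.0180.
Since ε_t ≥ 0.005, the section is tension-controlled.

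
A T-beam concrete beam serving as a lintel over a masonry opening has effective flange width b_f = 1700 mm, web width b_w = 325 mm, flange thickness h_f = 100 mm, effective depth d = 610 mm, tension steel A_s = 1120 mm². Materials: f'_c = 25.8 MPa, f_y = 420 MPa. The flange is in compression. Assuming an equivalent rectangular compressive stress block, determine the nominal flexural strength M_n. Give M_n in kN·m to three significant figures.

Tension: T = A_s f_y = 1120 × 420 = 470400 N.
Try a within the flange: a = T/(0.85 f'_c b_f) = 470400/(0.85 × 25.8 × 1700) = 12.62 mm.
Since a = 12.62 ≤ h_f = 100 mm, the stress block lies entirely in the flange; analyse as a rectangular beam of width b_f.
M_n = T(d − a/2) = 470400 × (610 − 6.31) = 283.98 × 10⁶ N·mm.
M_n = 283.98 kN·m.

M_n ≈ 284 kN·m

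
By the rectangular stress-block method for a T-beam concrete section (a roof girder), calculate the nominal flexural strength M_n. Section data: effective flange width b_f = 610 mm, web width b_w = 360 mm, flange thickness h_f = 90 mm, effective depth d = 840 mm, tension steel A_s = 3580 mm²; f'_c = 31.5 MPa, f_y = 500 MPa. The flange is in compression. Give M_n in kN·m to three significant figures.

M_n ≈ 1400 kN·m

Tension: T = A_s f_y = 3580 × 500 = 1790000 N.
Try a within the flange: a = T/(0.85 f'_c b_f) = 1790000/(0.85 × 31.5 × 610) = 109.60 mm.
a = 109.60 > h_f = 90 mm: the block extends into the web. Split into flange-overhang and web parts.
C_f = 0.85 f'_c (b_f − b_w) h_f = 0.85 × 31.5 × (610 − 360) × 90 = 602438 N.
Remaining web compression depth: a_w = (T − C_f)/(0.85 f'_c b_w) = (1790000 − 602438)/(0.85 × 31.5 × 360) = 123.20 mm.
M_n = C_f(d − h_f/2) + (T − C_f)(d − a_w/2) = 602438 × (840 − 45) + 1187562 × (840 − 61.6) = 478.94 + 924.40 = 1403.34 × 10⁶ N·mm.
M_n = 1403.34 kN·m.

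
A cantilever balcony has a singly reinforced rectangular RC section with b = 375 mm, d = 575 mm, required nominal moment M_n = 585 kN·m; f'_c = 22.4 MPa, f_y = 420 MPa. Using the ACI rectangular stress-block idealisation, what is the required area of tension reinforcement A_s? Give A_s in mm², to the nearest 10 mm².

A_s ≈ 2830 mm²

With M_n = 0.85 f'_c a b (d − a/2), solve the quadratic for a:
a = d − √(d² − 2M_n/(0.85 f'_c b)) = 575 − √(575² − 2 × 585×10⁶/(0.85 × 22.4 × 375)) = 166.64 mm.
A_s = 0.85 f'_c a b / f_y = 0.85 × 22.4 × 166.64 × 375 / 420 = 2832.9 mm².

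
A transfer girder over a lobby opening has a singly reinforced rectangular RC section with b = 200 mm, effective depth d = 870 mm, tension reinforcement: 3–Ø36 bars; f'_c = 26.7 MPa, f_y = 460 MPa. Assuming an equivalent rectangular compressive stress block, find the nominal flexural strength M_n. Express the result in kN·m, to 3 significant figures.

M_n ≈ 1000 kN·m

A_s = 3 × 1018 = 3054 mm².
T = A_s f_y = 3054 × 460 = 1404840 N = 1404.84 kN.
From C = T: a = T/(0.85 f'_c b) = 1404840/(0.85 × 26.7 × 200) = 309.50 mm.
M_n = T(d − a/2) = 1404.84 kN × (870 − 154.75) mm = 1004.81 kN·m.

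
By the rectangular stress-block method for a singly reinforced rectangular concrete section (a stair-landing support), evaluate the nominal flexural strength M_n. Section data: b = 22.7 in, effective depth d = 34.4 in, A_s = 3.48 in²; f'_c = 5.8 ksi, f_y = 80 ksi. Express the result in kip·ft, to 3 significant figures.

T = A_s f_y = 3.48 × 80 = 278.4 kips.
a = T/(0.85 f'_c b) = 278.4/(0.85 × 5.8 × 22.7) = 2.488 in.
M_n = T(d − a/2) = 278.4 × (34.4 − 1.244) = 9230.6 kip·in = 9230.6/12 = 769.22 kip·ft.

M_n ≈ 769 kip·ft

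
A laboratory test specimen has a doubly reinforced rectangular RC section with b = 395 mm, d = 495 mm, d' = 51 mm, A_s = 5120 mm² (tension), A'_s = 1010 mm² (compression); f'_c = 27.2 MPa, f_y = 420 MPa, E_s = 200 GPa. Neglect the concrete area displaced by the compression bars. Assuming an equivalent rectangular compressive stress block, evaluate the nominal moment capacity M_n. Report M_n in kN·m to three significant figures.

Assume both tension and compression steel yield.
Net tension couple steel: A_s − A'_s = 4110 mm².
a = (A_s − A'_s) f_y / (0.85 f'_c b) = 1726200/(0.85 × 27.2 × 395) = 189.02 mm.
c = a/β₁ = 189.02/0.85 = 222.38 mm; ε'_s = 0.003(c − d')/c = 0.0023 ≥ f_y/E_s = 0.0021, so compression steel does yield.
M_n = (A_s − A'_s) f_y (d − a/2) + A'_s f_y (d − d') = [1726200 × (495 − 94.51) + 424200 × (495 − 51)] × 10⁻⁶ = 691.33 + 188.34 = 879.67 kN·m.

M_n ≈ 880 kN·m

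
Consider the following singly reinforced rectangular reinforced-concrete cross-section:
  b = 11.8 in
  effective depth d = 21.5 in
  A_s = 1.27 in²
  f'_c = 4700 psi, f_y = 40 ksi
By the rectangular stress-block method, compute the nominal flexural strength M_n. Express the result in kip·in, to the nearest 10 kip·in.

M_n ≈ 1060 kip·in

T = A_s f_y = 1.27 × 40 = 50.8 kips.
a = T/(0.85 f'_c b) = 50.8/(0.85 × 4.7 × 11.8) = 1.078 in.
M_n = T(d − a/2) = 50.8 × (21.5 − 0.539) = 1064.8 kip·in.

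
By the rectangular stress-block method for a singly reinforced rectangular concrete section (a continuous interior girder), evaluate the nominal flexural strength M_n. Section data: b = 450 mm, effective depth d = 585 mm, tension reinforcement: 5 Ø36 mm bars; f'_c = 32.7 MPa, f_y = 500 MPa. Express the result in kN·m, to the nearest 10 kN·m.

M_n ≈ 1230 kN·m

A_s = 5 × 1018 = 5090 mm².
T = A_s f_y = 5090 × 500 = 2545000 N = 2545 kN.
From C = T: a = T/(0.85 f'_c b) = 2545000/(0.85 × 32.7 × 450) = 203.47 mm.
M_n = T(d − a/2) = 2545 kN × (585 − 101.735) mm = 1229.91 kN·m.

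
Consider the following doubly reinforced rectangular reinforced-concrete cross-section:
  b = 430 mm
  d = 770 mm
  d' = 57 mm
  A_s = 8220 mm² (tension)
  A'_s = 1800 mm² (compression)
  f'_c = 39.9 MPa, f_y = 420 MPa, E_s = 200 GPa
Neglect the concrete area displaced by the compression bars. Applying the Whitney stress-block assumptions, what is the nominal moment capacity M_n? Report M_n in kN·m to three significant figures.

M_n ≈ 2370 kN·m

Assume both tension and compression steel yield.
Net tension couple steel: A_s − A'_s = 6420 mm².
a = (A_s − A'_s) f_y / (0.85 f'_c b) = 2696400/(0.85 × 39.9 × 430) = 184.89 mm.
c = a/β₁ = 184.89/0.765 = 241.69 mm; ε'_s = 0.003(c − d')/c = 0.0023 ≥ f_y/E_s = 0.0021, so compression steel does yield.
M_n = (A_s − A'_s) f_y (d − a/2) + A'_s f_y (d − d') = [2696400 × (770 − 92.445) + 756000 × (770 − 57)] × 10⁻⁶ = 1826.96 + 539.03 = 2365.99 kN·m.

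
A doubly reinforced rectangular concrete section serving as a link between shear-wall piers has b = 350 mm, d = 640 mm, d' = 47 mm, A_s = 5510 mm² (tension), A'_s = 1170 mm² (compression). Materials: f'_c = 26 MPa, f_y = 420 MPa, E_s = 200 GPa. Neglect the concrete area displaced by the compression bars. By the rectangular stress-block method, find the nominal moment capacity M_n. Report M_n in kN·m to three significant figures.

M_n ≈ 1240 kN·m

Assume both tension and compression steel yield.
Net tension couple steel: A_s − A'_s = 4340 mm².
a = (A_s − A'_s) f_y / (0.85 f'_c b) = 1822800/(0.85 × 26 × 350) = 235.66 mm.
c = a/β₁ = 235.66/0.85 = 277.25 mm; ε'_s = 0.003(c − d')/c = 0.0025 ≥ f_y/E_s = 0.0021, so compression steel does yield.
M_n = (A_s − A'_s) f_y (d − a/2) + A'_s f_y (d − d') = [1822800 × (640 − 117.83) + 491400 × (640 − 47)] × 10⁻⁶ = 951.81 + 291.40 = 1243.21 kN·m.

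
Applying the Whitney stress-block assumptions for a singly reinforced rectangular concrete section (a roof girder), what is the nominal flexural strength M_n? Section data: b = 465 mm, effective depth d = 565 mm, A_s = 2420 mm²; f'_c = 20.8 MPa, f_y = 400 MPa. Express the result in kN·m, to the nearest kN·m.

M_n ≈ 490 kN·m

T = A_s f_y = 2420 × 400 = 968000 N = 968 kN.
From C = T: a = T/(0.85 f'_c b) = 968000/(0.85 × 20.8 × 465) = 117.74 mm.
M_n = T(d − a/2) = 968 kN × (565 − 58.87) mm = 489.93 kN·m.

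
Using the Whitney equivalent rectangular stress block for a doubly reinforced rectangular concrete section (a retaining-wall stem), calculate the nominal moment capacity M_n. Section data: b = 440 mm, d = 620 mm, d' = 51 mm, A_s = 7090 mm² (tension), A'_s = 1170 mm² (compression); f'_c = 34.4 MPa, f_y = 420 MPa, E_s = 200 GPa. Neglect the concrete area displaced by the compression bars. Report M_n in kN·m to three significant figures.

Assume both tension and compression steel yield.
Net tension couple steel: A_s − A'_s = 5920 mm².
a = (A_s − A'_s) f_y / (0.85 f'_c b) = 2486400/(0.85 × 34.4 × 440) = 193.26 mm.
c = a/β₁ = 193.26/0.804 = 240.37 mm; ε'_s = 0.003(c − d')/c = 0.0024 ≥ f_y/E_s = 0.0021, so compression steel does yield.
M_n = (A_s − A'_s) f_y (d − a/2) + A'_s f_y (d − d') = [2486400 × (620 − 96.63) + 491400 × (620 − 51)] × 10⁻⁶ = 1301.31 + 279.61 = 1580.92 kN·m.

M_n ≈ 1580 kN·m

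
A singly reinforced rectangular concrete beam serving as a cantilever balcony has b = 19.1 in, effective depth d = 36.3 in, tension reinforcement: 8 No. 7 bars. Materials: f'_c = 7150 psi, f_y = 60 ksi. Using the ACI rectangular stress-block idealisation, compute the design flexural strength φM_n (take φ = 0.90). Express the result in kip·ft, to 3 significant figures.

A_s = 8 × 0.6 = 4.8 in².
T = A_s f_y = 4.8 × 60 = 288 kips.
a = T/(0.85 f'_c b) = 288/(0.85 × 7.15 × 19.1) = 2.481 in.
M_n = T(d − a/2) = 288 × (36.3 − 1.2405) = 10097.1 kip·in = 10097.1/12 = 841.43 kip·ft.
φM_n = 0.90 × 841.43 = 757.29 kip·ft.

φM_n ≈ 757 kip·ft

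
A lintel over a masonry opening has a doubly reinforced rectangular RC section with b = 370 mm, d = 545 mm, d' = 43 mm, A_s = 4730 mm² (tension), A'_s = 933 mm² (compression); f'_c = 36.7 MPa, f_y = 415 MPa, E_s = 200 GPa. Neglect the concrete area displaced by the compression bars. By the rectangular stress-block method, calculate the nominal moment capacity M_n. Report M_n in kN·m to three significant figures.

Assume both tension and compression steel yield.
Net tension couple steel: A_s − A'_s = 3797 mm².
a = (A_s − A'_s) f_y / (0.85 f'_c b) = 1575755/(0.85 × 36.7 × 370) = 136.52 mm.
c = a/β₁ = 136.52/0.788 = 173.25 mm; ε'_s = 0.003(c − d')/c = 0.0023 ≥ f_y/E_s = 0.0021, so compression steel does yield.
M_n = (A_s − A'_s) f_y (d − a/2) + A'_s f_y (d − d') = [1575755 × (545 − 68.26) + 387195 × (545 − 43)] × 10⁻⁶ = 751.23 + 194.37 = 945.60 kN·m.

M_n ≈ 946 kN·m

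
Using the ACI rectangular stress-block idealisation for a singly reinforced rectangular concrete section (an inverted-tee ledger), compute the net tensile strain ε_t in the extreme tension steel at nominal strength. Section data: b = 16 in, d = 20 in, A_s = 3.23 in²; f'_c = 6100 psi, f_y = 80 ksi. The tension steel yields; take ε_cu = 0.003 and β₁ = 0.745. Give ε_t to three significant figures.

a = A_s f_y/(0.85 f'_c b) = 3.115 in.
β₁ = 0.745, so c = a/β₁ = 3.115/0.745 = 4.181 in.
From the linear strain diagram with ε_cu = 0.003: ε_t = 0.003 (d − c)/c = 0.003 × (20 − 4.181)/4.181 = 0.0114.
Since ε_t ≥ 0.005, the section is tension-controlled.

ε_t ≈ 0.0114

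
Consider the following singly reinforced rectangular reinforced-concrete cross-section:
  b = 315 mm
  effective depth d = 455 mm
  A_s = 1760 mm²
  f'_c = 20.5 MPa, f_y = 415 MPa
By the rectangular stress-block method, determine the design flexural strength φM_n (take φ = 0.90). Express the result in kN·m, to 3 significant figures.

φM_n ≈ 255 kN·m

T = A_s f_y = 1760 × 415 = 730400 N = 730.4 kN.
From C = T: a = T/(0.85 f'_c b) = 730400/(0.85 × 20.5 × 315) = 133.07 mm.
M_n = T(d − a/2) = 730.4 kN × (455 − 66.535) mm = 283.73 kN·m.
φM_n = 0.90 × 283.73 = 255.36 kN·m.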